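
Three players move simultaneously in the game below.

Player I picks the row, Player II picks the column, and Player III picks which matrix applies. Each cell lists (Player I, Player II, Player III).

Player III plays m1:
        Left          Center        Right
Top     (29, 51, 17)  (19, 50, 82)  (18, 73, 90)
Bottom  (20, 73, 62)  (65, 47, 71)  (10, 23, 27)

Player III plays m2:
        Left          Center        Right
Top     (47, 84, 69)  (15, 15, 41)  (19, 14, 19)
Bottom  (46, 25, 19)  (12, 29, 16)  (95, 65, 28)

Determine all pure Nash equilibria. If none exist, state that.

Player I against (Left, m1): payoffs 29, 20 → best response Top.
Player I against (Left, m2): payoffs 47, 46 → best response Top.
Player I against (Center, m1): payoffs 19, 65 → best response Bottom.
Player I against (Center, m2): payoffs 15, 12 → best response Top.
Player I against (Right, m1): payoffs 18, 10 → best response Top.
Player I against (Right, m2): payoffs 19, 95 → best response Bottom.
Player II against (Top, m1): payoffs 51, 50, 73 → best response Right.
Player II against (Top, m2): payoffs 84, 15, 14 → best response Left.
Player II against (Bottom, m1): payoffs 73, 47, 23 → best response Left.
Player II against (Bottom, m2): payoffs 25, 29, 65 → best response Right.
Player III against (Top, Left): payoffs 17, 69 → best response m2.
Player III against (Top, Center): payoffs 82, 41 → best response m1.
Player III against (Top, Right): payoffs 90, 19 → best response m1.
Player III against (Bottom, Left): payoffs 62, 19 → best response m1.
Player III against (Bottom, Center): payoffs 71, 16 → best response m1.
Player III against (Bottom, Right): payoffs 27, 28 → best response m2.
Mutual best responses: (Top, Left, m2); (Top, Right, m1); (Bottom, Right, m2).

(Top, Left, m2), (Top, Right, m1), (Bottom, Right, m2)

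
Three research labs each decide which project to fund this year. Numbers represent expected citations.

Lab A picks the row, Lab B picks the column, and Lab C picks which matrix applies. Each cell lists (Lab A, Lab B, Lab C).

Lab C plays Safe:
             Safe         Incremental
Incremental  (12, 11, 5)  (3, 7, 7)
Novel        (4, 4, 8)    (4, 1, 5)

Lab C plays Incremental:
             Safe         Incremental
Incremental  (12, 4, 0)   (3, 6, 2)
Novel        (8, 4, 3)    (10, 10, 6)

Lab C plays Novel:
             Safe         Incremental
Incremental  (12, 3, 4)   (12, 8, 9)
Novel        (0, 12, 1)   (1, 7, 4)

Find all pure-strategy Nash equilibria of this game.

Pure-strategy Nash equilibria: (Incremental, Safe, Safe), (Incremental, Incremental, Novel), (Novel, Incremental, Incremental)

Lab A against (Safe, Safe): payoffs 12, 4 → best response Incremental.
Lab A against (Safe, Incremental): payoffs 12, 8 → best response Incremental.
Lab A against (Safe, Novel): payoffs 12, 0 → best response Incremental.
Lab A against (Incremental, Safe): payoffs 3, 4 → best response Novel.
Lab A against (Incremental, Incremental): payoffs 3, 10 → best response Novel.
Lab A against (Incremental, Novel): payoffs 12, 1 → best response Incremental.
Lab B against (Incremental, Safe): payoffs 11, 7 → best response Safe.
Lab B against (Incremental, Incremental): payoffs 4, 6 → best response Incremental.
Lab B against (Incremental, Novel): payoffs 3, 8 → best response Incremental.
Lab B against (Novel, Safe): payoffs 4, 1 → best response Safe.
Lab B against (Novel, Incremental): payoffs 4, 10 → best response Incremental.
Lab B against (Novel, Novel): payoffs 12, 7 → best response Safe.
Lab C against (Incremental, Safe): payoffs 5, 0, 4 → best response Safe.
Lab C against (Incremental, Incremental): payoffs 7, 2, 9 → best response Novel.
Lab C against (Novel, Safe): payoffs 8, 3, 1 → best response Safe.
Lab C against (Novel, Incremental): payoffs 5, 6, 4 → best response Incremental.
Mutual best responses: (Incremental, Safe, Safe); (Incremental, Incremental, Novel); (Novel, Incremental, Incremental).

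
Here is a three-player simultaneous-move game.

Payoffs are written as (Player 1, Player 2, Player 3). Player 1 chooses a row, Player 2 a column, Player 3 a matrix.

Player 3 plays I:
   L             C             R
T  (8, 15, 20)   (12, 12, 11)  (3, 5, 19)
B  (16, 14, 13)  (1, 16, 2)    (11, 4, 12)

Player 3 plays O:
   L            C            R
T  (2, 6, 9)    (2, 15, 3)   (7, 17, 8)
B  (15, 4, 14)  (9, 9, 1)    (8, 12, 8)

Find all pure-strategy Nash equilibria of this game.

This game has no pure Nash equilibrium.

For each strategy profile, look for a profitable unilateral deviation.
(T, L, I): Player 1 can switch to B (8 → 16). Not NE.
(T, L, O): Player 1 can switch to B (2 → 15). Not NE.
(T, C, I): Player 2 can switch to L (12 → 15). Not NE.
(T, C, O): Player 1 can switch to B (2 → 9). Not NE.
(T, R, I): Player 1 can switch to B (3 → 11). Not NE.
(T, R, O): Player 1 can switch to B (7 → 8). Not NE.
(B, L, I): Player 2 can switch to C (14 → 16). Not NE.
(B, L, O): Player 2 can switch to C (4 → 9). Not NE.
(B, C, I): Player 1 can switch to T (1 → 12). Not NE.
(B, C, O): Player 2 can switch to R (9 → 12). Not NE.
(B, R, I): Player 2 can switch to L (4 → 14). Not NE.
(B, R, O): Player 3 can switch to I (8 → 12). Not NE.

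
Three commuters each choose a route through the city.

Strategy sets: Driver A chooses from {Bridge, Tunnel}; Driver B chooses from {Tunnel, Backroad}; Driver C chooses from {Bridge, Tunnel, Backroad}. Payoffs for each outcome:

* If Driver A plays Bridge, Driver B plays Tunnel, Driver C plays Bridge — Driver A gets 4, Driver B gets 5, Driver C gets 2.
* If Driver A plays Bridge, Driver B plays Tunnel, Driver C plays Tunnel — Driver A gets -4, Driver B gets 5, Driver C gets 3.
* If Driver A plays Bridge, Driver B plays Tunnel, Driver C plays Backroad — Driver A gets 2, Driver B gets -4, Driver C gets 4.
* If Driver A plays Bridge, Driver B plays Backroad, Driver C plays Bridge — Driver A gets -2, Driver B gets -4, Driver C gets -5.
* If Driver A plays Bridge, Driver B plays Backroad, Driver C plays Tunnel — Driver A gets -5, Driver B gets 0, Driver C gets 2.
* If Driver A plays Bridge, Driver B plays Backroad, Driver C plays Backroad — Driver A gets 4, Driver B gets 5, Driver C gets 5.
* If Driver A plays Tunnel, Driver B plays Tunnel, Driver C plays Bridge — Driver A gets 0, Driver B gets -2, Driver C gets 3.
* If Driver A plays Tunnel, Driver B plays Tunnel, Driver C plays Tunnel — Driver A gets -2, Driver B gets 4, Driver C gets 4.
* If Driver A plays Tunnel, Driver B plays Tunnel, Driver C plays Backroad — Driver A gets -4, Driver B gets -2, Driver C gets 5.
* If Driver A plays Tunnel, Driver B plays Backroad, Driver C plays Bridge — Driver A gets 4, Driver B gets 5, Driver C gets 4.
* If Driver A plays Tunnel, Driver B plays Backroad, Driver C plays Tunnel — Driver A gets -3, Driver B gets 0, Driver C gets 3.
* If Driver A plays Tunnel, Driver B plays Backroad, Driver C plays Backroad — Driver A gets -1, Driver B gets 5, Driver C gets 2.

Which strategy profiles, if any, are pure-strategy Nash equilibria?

Driver A against (Tunnel, Bridge): payoffs 4, 0 → best response Bridge.
Driver A against (Tunnel, Tunnel): payoffs -4, -2 → best response Tunnel.
Driver A against (Tunnel, Backroad): payoffs 2, -4 → best response Bridge.
Driver A against (Backroad, Bridge): payoffs -2, 4 → best response Tunnel.
Driver A against (Backroad, Tunnel): payoffs -5, -3 → best response Tunnel.
Driver A against (Backroad, Backroad): payoffs 4, -1 → best response Bridge.
Driver B against (Bridge, Bridge): payoffs 5, -4 → best response Tunnel.
Driver B against (Bridge, Tunnel): payoffs 5, 0 → best response Tunnel.
Driver B against (Bridge, Backroad): payoffs -4, 5 → best response Backroad.
Driver B against (Tunnel, Bridge): payoffs -2, 5 → best response Backroad.
Driver B against (Tunnel, Tunnel): payoffs 4, 0 → best response Tunnel.
Driver B against (Tunnel, Backroad): payoffs -2, 5 → best response Backroad.
Driver C against (Bridge, Tunnel): payoffs 2, 3, 4 → best response Backroad.
Driver C against (Bridge, Backroad): payoffs -5, 2, 5 → best response Backroad.
Driver C against (Tunnel, Tunnel): payoffs 3, 4, 5 → best response Backroad.
Driver C against (Tunnel, Backroad): payoffs 4, 3, 2 → best response Bridge.
Mutual best responses: (Bridge, Backroad, Backroad); (Tunnel, Backroad, Bridge).

Pure-strategy Nash equilibria: (Bridge, Backroad, Backroad), (Tunnel, Backroad, Bridge)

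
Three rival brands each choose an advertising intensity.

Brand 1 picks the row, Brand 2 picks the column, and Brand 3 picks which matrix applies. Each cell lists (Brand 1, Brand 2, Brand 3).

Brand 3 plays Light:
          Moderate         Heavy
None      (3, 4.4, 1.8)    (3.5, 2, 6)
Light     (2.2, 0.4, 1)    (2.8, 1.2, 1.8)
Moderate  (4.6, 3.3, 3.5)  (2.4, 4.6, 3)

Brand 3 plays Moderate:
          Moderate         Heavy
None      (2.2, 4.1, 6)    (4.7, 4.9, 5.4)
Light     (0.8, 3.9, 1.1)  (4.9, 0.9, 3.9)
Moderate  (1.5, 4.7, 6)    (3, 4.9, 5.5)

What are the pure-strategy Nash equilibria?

This game has no pure Nash equilibrium.

(None, Moderate, Light): Brand 1 can switch to Moderate (3 → 4.6). Not NE.
(None, Moderate, Moderate): Brand 2 can switch to Heavy (4.1 → 4.9). Not NE.
(None, Heavy, Light): Brand 2 can switch to Moderate (2 → 4.4). Not NE.
(None, Heavy, Moderate): Brand 1 can switch to Light (4.7 → 4.9). Not NE.
(Light, Moderate, Light): Brand 1 can switch to None (2.2 → 3). Not NE.
(Light, Moderate, Moderate): Brand 1 can switch to None (0.8 → 2.2). Not NE.
(Light, Heavy, Light): Brand 1 can switch to None (2.8 → 3.5). Not NE.
(Light, Heavy, Moderate): Brand 2 can switch to Moderate (0.9 → 3.9). Not NE.
(Moderate, Moderate, Light): Brand 2 can switch to Heavy (3.3 → 4.6). Not NE.
(Moderate, Moderate, Moderate): Brand 1 can switch to None (1.5 → 2.2). Not NE.
(The remaining 2 profiles each have a profitable deviation by the same check.)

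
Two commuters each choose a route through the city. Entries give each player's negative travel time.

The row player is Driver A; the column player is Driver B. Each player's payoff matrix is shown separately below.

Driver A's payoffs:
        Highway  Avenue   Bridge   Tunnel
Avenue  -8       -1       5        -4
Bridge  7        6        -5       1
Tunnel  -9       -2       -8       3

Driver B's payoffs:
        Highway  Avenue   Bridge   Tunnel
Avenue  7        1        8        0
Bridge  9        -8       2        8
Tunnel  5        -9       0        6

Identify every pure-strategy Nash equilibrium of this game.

Driver A against Highway: payoffs -8, 7, -9 → best response Bridge.
Driver A against Avenue: payoffs -1, 6, -2 → best response Bridge.
Driver A against Bridge: payoffs 5, -5, -8 → best response Avenue.
Driver A against Tunnel: payoffs -4, 1, 3 → best response Tunnel.
Driver B against Avenue: payoffs 7, 1, 8, 0 → best response Bridge.
Driver B against Bridge: payoffs 9, -8, 2, 8 → best response Highway.
Driver B against Tunnel: payoffs 5, -9, 0, 6 → best response Tunnel.
Mutual best responses: (Avenue, Bridge); (Bridge, Highway); (Tunnel, Tunnel).

Pure-strategy Nash equilibria: (Avenue, Bridge) and (Bridge, Highway) and (Tunnel, Tunnel)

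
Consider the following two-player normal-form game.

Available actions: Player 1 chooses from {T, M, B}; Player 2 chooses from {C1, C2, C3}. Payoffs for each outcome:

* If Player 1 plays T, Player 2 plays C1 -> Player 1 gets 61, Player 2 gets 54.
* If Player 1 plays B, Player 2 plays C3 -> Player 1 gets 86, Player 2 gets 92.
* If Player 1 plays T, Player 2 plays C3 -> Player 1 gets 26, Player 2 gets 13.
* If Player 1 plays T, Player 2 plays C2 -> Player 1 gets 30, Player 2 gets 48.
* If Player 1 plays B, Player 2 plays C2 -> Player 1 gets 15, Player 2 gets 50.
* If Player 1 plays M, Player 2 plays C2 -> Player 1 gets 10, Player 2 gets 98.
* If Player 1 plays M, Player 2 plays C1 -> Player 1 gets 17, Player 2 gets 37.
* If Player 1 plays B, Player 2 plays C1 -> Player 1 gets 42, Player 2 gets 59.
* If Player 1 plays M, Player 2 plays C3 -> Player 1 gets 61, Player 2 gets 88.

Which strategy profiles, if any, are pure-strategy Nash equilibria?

Player 1 against C1: payoffs 61, 17, 42 → best response T.
Player 1 against C2: payoffs 30, 10, 15 → best response T.
Player 1 against C3: payoffs 26, 61, 86 → best response B.
Player 2 against T: payoffs 54, 48, 13 → best response C1.
Player 2 against M: payoffs 37, 98, 88 → best response C2.
Player 2 against B: payoffs 59, 50, 92 → best response C3.
Mutual best responses: (T, C1); (B, C3).

Pure-strategy Nash equilibria: (T, C1); (B, C3)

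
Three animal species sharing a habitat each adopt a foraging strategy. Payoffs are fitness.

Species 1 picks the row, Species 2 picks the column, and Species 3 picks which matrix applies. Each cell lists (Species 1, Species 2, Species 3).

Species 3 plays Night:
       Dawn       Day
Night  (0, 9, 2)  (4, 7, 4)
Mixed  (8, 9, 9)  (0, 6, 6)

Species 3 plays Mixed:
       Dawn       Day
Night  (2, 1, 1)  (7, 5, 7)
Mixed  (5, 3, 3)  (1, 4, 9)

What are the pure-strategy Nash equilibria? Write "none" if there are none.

(Night, Day, Mixed); (Mixed, Dawn, Night)

(Night, Dawn, Night): Species 1 can switch to Mixed (0 → 8). Not NE.
(Night, Dawn, Mixed): Species 1 can switch to Mixed (2 → 5). Not NE.
(Night, Day, Night): Species 2 can switch to Dawn (7 → 9). Not NE.
(Night, Day, Mixed): Species 1 gets 7, best alternative 1; Species 2 gets 5, best alternative 1; Species 3 gets 7, best alternative 4. No profitable deviation — NE.
(Mixed, Dawn, Night): Species 1 gets 8, best alternative 0; Species 2 gets 9, best alternative 6; Species 3 gets 9, best alternative 3. No profitable deviation — NE.
(Mixed, Dawn, Mixed): Species 2 can switch to Day (3 → 4). Not NE.
(Mixed, Day, Night): Species 1 can switch to Night (0 → 4). Not NE.
(Mixed, Day, Mixed): Species 1 can switch to Night (1 → 7). Not NE.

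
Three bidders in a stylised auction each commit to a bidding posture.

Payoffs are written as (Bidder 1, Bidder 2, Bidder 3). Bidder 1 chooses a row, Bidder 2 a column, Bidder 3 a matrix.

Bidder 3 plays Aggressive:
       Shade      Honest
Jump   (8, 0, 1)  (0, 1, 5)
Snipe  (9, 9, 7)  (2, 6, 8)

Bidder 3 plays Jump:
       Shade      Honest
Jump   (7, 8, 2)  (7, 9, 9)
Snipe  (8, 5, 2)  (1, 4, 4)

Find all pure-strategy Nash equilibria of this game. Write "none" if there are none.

Mark each player's best response to every combination of opponents' strategies; a profile where every player is best-responding is a pure Nash equilibrium.
Bidder 1 against (Shade, Aggressive): payoffs 8, 9 → best response Snipe.
Bidder 1 against (Shade, Jump): payoffs 7, 8 → best response Snipe.
Bidder 1 against (Honest, Aggressive): payoffs 0, 2 → best response Snipe.
Bidder 1 against (Honest, Jump): payoffs 7, 1 → best response Jump.
Bidder 2 against (Jump, Aggressive): payoffs 0, 1 → best response Honest.
Bidder 2 against (Jump, Jump): payoffs 8, 9 → best response Honest.
Bidder 2 against (Snipe, Aggressive): payoffs 9, 6 → best response Shade.
Bidder 2 against (Snipe, Jump): payoffs 5, 4 → best response Shade.
Bidder 3 against (Jump, Shade): payoffs 1, 2 → best response Jump.
Bidder 3 against (Jump, Honest): payoffs 5, 9 → best response Jump.
Bidder 3 against (Snipe, Shade): payoffs 7, 2 → best response Aggressive.
Bidder 3 against (Snipe, Honest): payoffs 8, 4 → best response Aggressive.
Mutual best responses: (Jump, Honest, Jump); (Snipe, Shade, Aggressive).

(Jump, Honest, Jump), (Snipe, Shade, Aggressive)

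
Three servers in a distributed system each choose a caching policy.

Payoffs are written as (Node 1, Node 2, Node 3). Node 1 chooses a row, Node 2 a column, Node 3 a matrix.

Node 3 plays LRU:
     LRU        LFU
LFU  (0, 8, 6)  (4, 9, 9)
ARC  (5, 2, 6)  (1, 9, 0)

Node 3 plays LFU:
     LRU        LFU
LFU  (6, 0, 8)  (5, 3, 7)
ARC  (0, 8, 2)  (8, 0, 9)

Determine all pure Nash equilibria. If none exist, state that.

(LFU, LRU, LRU): Node 1 can switch to ARC (0 → 5). Not NE.
(LFU, LRU, LFU): Node 2 can switch to LFU (0 → 3). Not NE.
(LFU, LFU, LRU): Node 1 gets 4, best alternative 1; Node 2 gets 9, best alternative 8; Node 3 gets 9, best alternative 7. No profitable deviation — NE.
(LFU, LFU, LFU): Node 1 can switch to ARC (5 → 8). Not NE.
(ARC, LRU, LRU): Node 2 can switch to LFU (2 → 9). Not NE.
(ARC, LRU, LFU): Node 1 can switch to LFU (0 → 6). Not NE.
(ARC, LFU, LRU): Node 1 can switch to LFU (1 → 4). Not NE.
(The remaining 1 profile has a profitable deviation by the same check.)

Pure NE: (LFU, LFU, LRU)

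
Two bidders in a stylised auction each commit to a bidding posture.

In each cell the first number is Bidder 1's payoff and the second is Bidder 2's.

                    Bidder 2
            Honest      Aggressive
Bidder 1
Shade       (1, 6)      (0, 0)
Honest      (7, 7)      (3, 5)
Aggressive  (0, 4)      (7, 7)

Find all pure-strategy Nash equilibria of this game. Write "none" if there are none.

Pure-strategy Nash equilibria: (Honest, Honest), (Aggressive, Aggressive)

(Shade, Honest): Bidder 1 can switch to Honest (1 → 7). Not NE.
(Shade, Aggressive): Bidder 1 can switch to Honest (0 → 3). Not NE.
(Honest, Honest): Bidder 1 gets 7, best alternative 1; Bidder 2 gets 7, best alternative 5. No profitable deviation — NE.
(Honest, Aggressive): Bidder 1 can switch to Aggressive (3 → 7). Not NE.
(Aggressive, Honest): Bidder 1 can switch to Shade (0 → 1). Not NE.
(Aggressive, Aggressive): Bidder 1 gets 7, best alternative 3; Bidder 2 gets 7, best alternative 4. No profitable deviation — NE.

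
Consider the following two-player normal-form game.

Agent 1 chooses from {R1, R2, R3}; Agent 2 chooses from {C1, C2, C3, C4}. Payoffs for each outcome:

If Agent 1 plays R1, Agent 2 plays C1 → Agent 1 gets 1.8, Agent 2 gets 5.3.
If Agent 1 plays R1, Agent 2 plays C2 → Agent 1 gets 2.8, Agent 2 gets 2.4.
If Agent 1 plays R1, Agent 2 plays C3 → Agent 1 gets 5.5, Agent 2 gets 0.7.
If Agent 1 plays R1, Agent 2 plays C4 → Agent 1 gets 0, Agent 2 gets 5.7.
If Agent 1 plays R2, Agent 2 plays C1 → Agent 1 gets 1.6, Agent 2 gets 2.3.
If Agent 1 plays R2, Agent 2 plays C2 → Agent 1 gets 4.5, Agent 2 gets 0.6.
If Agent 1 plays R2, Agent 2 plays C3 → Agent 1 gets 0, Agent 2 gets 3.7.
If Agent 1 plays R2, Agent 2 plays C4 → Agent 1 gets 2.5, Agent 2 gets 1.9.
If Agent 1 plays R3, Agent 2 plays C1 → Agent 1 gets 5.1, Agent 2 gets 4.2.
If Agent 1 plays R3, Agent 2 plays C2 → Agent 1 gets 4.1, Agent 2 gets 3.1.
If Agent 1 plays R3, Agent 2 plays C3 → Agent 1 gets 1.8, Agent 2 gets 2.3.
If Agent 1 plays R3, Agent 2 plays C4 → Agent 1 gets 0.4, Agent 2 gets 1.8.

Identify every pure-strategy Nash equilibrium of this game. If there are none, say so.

(R3, C1)

Check each profile: it is a Nash equilibrium iff no player can strictly gain by switching unilaterally.
(R1, C1): Agent 1 can switch to R3 (1.8 → 5.1). Not NE.
(R1, C2): Agent 1 can switch to R2 (2.8 → 4.5). Not NE.
(R1, C3): Agent 2 can switch to C1 (0.7 → 5.3). Not NE.
(R1, C4): Agent 1 can switch to R2 (0 → 2.5). Not NE.
(R2, C1): Agent 1 can switch to R1 (1.6 → 1.8). Not NE.
(R2, C2): Agent 2 can switch to C1 (0.6 → 2.3). Not NE.
(R3, C1): Agent 1 gets 5.1, best alternative 1.8; Agent 2 gets 4.2, best alternative 3.1. No profitable deviation — NE.
(The remaining 5 profiles each have a profitable deviation by the same check.)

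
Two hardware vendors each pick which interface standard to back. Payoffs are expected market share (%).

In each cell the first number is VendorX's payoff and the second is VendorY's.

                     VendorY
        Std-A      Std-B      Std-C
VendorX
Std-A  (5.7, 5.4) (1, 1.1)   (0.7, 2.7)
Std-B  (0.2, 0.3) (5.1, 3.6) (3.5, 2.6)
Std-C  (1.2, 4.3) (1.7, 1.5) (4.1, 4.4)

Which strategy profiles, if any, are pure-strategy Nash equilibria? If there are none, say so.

(Std-A, Std-A), (Std-B, Std-B), (Std-C, Std-C)

(Std-A, Std-A): VendorX gets 5.7, best alternative 1.2; VendorY gets 5.4, best alternative 2.7. No profitable deviation — NE.
(Std-A, Std-B): VendorX can switch to Std-B (1 → 5.1). Not NE.
(Std-A, Std-C): VendorX can switch to Std-B (0.7 → 3.5). Not NE.
(Std-B, Std-A): VendorX can switch to Std-A (0.2 → 5.7). Not NE.
(Std-B, Std-B): VendorX gets 5.1, best alternative 1.7; VendorY gets 3.6, best alternative 2.6. No profitable deviation — NE.
(Std-B, Std-C): VendorX can switch to Std-C (3.5 → 4.1). Not NE.
(Std-C, Std-A): VendorX can switch to Std-A (1.2 → 5.7). Not NE.
(Std-C, Std-B): VendorX can switch to Std-B (1.7 → 5.1). Not NE.
(Std-C, Std-C): VendorX gets 4.1, best alternative 3.5; VendorY gets 4.4, best alternative 4.3. No profitable deviation — NE.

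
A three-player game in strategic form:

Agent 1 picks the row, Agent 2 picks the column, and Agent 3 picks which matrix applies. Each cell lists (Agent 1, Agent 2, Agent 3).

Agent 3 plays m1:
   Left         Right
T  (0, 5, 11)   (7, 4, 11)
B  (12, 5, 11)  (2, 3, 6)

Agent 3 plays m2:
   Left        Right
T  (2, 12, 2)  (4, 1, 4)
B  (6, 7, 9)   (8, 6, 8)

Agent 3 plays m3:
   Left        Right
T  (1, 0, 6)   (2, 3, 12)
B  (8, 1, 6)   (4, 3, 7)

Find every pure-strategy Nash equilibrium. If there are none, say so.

For each strategy profile, look for a profitable unilateral deviation.
(T, Left, m1): Agent 1 can switch to B (0 → 12). Not NE.
(T, Left, m2): Agent 1 can switch to B (2 → 6). Not NE.
(T, Left, m3): Agent 1 can switch to B (1 → 8). Not NE.
(T, Right, m1): Agent 2 can switch to Left (4 → 5). Not NE.
(T, Right, m2): Agent 1 can switch to B (4 → 8). Not NE.
(T, Right, m3): Agent 1 can switch to B (2 → 4). Not NE.
(B, Left, m1): Agent 1 gets 12, best alternative 0; Agent 2 gets 5, best alternative 3; Agent 3 gets 11, best alternative 9. No profitable deviation — NE.
(B, Left, m2): Agent 3 can switch to m1 (9 → 11). Not NE.
(B, Left, m3): Agent 2 can switch to Right (1 → 3). Not NE.
(B, Right, m1): Agent 1 can switch to T (2 → 7). Not NE.
(B, Right, m2): Agent 2 can switch to Left (6 → 7). Not NE.
(The remaining 1 profile has a profitable deviation by the same check.)

(B, Left, m1)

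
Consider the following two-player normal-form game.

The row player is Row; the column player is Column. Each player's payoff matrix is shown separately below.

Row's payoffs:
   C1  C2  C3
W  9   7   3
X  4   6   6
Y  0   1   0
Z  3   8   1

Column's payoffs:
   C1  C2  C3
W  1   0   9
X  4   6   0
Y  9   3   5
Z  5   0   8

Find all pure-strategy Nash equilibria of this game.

For each player, find the best response to each opponent profile; mutual best responses are the pure NE.
Row against C1: payoffs 9, 4, 0, 3 → best response W.
Row against C2: payoffs 7, 6, 1, 8 → best response Z.
Row against C3: payoffs 3, 6, 0, 1 → best response X.
Column against W: payoffs 1, 0, 9 → best response C3.
Column against X: payoffs 4, 6, 0 → best response C2.
Column against Y: payoffs 9, 3, 5 → best response C1.
Column against Z: payoffs 5, 0, 8 → best response C3.
No profile is a mutual best response for all players.

No pure-strategy Nash equilibrium.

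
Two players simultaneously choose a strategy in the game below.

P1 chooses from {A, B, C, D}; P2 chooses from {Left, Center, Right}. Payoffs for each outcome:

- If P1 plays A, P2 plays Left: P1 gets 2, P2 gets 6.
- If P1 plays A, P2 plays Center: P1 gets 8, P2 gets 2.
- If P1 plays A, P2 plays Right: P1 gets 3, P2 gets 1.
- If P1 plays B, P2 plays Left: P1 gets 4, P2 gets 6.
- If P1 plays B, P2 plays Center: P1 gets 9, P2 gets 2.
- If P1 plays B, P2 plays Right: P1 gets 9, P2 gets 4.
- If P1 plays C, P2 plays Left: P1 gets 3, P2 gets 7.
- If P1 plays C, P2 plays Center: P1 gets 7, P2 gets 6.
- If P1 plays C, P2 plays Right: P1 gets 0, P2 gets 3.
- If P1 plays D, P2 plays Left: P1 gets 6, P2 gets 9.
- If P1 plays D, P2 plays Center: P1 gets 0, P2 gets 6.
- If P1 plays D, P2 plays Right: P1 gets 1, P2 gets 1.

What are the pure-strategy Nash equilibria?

(A, Left): P1 can switch to B (2 → 4). Not NE.
(A, Center): P1 can switch to B (8 → 9). Not NE.
(A, Right): P1 can switch to B (3 → 9). Not NE.
(B, Left): P1 can switch to D (4 → 6). Not NE.
(B, Center): P2 can switch to Left (2 → 6). Not NE.
(B, Right): P2 can switch to Left (4 → 6). Not NE.
(C, Left): P1 can switch to B (3 → 4). Not NE.
(C, Center): P1 can switch to A (7 → 8). Not NE.
(C, Right): P1 can switch to A (0 → 3). Not NE.
(D, Left): P1 gets 6, best alternative 4; P2 gets 9, best alternative 6. No profitable deviation — NE.
(D, Center): P1 can switch to A (0 → 8). Not NE.
(D, Right): P1 can switch to A (1 → 3). Not NE.

The unique pure-strategy Nash equilibrium is (D, Left).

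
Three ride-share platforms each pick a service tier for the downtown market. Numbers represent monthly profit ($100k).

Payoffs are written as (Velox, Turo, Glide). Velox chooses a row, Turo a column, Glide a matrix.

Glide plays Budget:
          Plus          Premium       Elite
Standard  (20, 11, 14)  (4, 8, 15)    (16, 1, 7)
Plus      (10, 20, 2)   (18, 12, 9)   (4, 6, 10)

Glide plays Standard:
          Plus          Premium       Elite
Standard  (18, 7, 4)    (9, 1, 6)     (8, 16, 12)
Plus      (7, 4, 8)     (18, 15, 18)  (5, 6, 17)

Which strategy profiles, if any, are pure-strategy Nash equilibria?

Velox against (Plus, Budget): payoffs 20, 10 → best response Standard.
Velox against (Plus, Standard): payoffs 18, 7 → best response Standard.
Velox against (Premium, Budget): payoffs 4, 18 → best response Plus.
Velox against (Premium, Standard): payoffs 9, 18 → best response Plus.
Velox against (Elite, Budget): payoffs 16, 4 → best response Standard.
Velox against (Elite, Standard): payoffs 8, 5 → best response Standard.
Turo against (Standard, Budget): payoffs 11, 8, 1 → best response Plus.
Turo against (Standard, Standard): payoffs 7, 1, 16 → best response Elite.
Turo against (Plus, Budget): payoffs 20, 12, 6 → best response Plus.
Turo against (Plus, Standard): payoffs 4, 15, 6 → best response Premium.
Glide against (Standard, Plus): payoffs 14, 4 → best response Budget.
Glide against (Standard, Premium): payoffs 15, 6 → best response Budget.
Glide against (Standard, Elite): payoffs 7, 12 → best response Standard.
Glide against (Plus, Plus): payoffs 2, 8 → best response Standard.
Glide against (Plus, Premium): payoffs 9, 18 → best response Standard.
Glide against (Plus, Elite): payoffs 10, 17 → best response Standard.
Mutual best responses: (Standard, Plus, Budget); (Standard, Elite, Standard); (Plus, Premium, Standard).

Pure-strategy Nash equilibria: (Standard, Plus, Budget); (Standard, Elite, Standard); (Plus, Premium, Standard)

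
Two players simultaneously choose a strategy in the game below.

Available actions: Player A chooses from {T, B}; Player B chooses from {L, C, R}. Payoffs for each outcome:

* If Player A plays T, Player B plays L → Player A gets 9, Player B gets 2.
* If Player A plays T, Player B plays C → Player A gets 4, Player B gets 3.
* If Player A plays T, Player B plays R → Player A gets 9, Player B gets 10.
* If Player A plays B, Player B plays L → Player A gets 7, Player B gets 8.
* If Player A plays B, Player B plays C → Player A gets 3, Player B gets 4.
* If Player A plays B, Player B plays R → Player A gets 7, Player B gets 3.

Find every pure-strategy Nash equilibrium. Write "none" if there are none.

The unique pure-strategy Nash equilibrium is (T, R).

For each player, find the best response to each opponent profile; mutual best responses are the pure NE.
Player A against L: payoffs 9, 7 → best response T.
Player A against C: payoffs 4, 3 → best response T.
Player A against R: payoffs 9, 7 → best response T.
Player B against T: payoffs 2, 3, 10 → best response R.
Player B against B: payoffs 8, 4, 3 → best response L.
Mutual best responses: (T, R).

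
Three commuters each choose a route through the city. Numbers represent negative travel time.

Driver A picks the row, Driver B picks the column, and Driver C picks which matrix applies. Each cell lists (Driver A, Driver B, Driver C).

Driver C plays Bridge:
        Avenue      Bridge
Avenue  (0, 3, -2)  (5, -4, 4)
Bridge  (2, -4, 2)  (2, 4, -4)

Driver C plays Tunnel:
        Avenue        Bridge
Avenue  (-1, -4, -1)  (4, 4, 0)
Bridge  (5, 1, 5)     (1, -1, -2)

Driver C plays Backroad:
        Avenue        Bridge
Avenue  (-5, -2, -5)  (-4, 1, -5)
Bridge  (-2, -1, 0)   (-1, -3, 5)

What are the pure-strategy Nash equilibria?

(Bridge, Avenue, Tunnel)

Driver A against (Avenue, Bridge): payoffs 0, 2 → best response Bridge.
Driver A against (Avenue, Tunnel): payoffs -1, 5 → best response Bridge.
Driver A against (Avenue, Backroad): payoffs -5, -2 → best response Bridge.
Driver A against (Bridge, Bridge): payoffs 5, 2 → best response Avenue.
Driver A against (Bridge, Tunnel): payoffs 4, 1 → best response Avenue.
Driver A against (Bridge, Backroad): payoffs -4, -1 → best response Bridge.
Driver B against (Avenue, Bridge): payoffs 3, -4 → best response Avenue.
Driver B against (Avenue, Tunnel): payoffs -4, 4 → best response Bridge.
Driver B against (Avenue, Backroad): payoffs -2, 1 → best response Bridge.
Driver B against (Bridge, Bridge): payoffs -4, 4 → best response Bridge.
Driver B against (Bridge, Tunnel): payoffs 1, -1 → best response Avenue.
Driver B against (Bridge, Backroad): payoffs -1, -3 → best response Avenue.
Driver C against (Avenue, Avenue): payoffs -2, -1, -5 → best response Tunnel.
Driver C against (Avenue, Bridge): payoffs 4, 0, -5 → best response Bridge.
Driver C against (Bridge, Avenue): payoffs 2, 5, 0 → best response Tunnel.
Driver C against (Bridge, Bridge): payoffs -4, -2, 5 → best response Backroad.
Mutual best responses: (Bridge, Avenue, Tunnel).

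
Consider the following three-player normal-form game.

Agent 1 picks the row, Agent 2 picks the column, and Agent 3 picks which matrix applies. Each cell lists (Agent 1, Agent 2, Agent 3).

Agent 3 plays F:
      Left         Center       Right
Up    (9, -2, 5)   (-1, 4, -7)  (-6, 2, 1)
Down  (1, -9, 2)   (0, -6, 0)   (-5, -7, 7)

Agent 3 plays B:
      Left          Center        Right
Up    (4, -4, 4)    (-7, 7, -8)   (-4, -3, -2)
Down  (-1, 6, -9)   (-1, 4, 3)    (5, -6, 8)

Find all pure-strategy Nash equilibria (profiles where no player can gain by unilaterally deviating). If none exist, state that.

There is no pure-strategy Nash equilibrium.

(Up, Left, F): Agent 2 can switch to Center (-2 → 4). Not NE.
(Up, Left, B): Agent 2 can switch to Center (-4 → 7). Not NE.
(Up, Center, F): Agent 1 can switch to Down (-1 → 0). Not NE.
(Up, Center, B): Agent 1 can switch to Down (-7 → -1). Not NE.
(Up, Right, F): Agent 1 can switch to Down (-6 → -5). Not NE.
(Up, Right, B): Agent 1 can switch to Down (-4 → 5). Not NE.
(Down, Left, F): Agent 1 can switch to Up (1 → 9). Not NE.
(Down, Left, B): Agent 1 can switch to Up (-1 → 4). Not NE.
(Down, Center, F): Agent 3 can switch to B (0 → 3). Not NE.
(Down, Center, B): Agent 2 can switch to Left (4 → 6). Not NE.
(Down, Right, F): Agent 2 can switch to Center (-7 → -6). Not NE.
(Down, Right, B): Agent 2 can switch to Left (-6 → 6). Not NE.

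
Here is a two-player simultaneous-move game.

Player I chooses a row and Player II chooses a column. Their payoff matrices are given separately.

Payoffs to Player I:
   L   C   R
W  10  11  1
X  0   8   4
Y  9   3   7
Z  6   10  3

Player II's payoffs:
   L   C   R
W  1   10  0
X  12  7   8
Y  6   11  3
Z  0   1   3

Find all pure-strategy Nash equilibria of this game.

(W, C)

Player I against L: payoffs 10, 0, 9, 6 → best response W.
Player I against C: payoffs 11, 8, 3, 10 → best response W.
Player I against R: payoffs 1, 4, 7, 3 → best response Y.
Player II against W: payoffs 1, 10, 0 → best response C.
Player II against X: payoffs 12, 7, 8 → best response L.
Player II against Y: payoffs 6, 11, 3 → best response C.
Player II against Z: payoffs 0, 1, 3 → best response R.
Mutual best responses: (W, C).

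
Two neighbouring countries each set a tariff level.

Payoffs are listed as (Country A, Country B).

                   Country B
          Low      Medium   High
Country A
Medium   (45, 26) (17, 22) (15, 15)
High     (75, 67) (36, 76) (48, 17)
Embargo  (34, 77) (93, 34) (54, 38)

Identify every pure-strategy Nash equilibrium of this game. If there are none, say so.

(Medium, Low): Country A can switch to High (45 → 75). Not NE.
(Medium, Medium): Country A can switch to High (17 → 36). Not NE.
(Medium, High): Country A can switch to High (15 → 48). Not NE.
(High, Low): Country B can switch to Medium (67 → 76). Not NE.
(High, Medium): Country A can switch to Embargo (36 → 93). Not NE.
(High, High): Country A can switch to Embargo (48 → 54). Not NE.
(Embargo, Low): Country A can switch to Medium (34 → 45). Not NE.
(Embargo, Medium): Country B can switch to Low (34 → 77). Not NE.
(Embargo, High): Country B can switch to Low (38 → 77). Not NE.

No pure-strategy Nash equilibrium.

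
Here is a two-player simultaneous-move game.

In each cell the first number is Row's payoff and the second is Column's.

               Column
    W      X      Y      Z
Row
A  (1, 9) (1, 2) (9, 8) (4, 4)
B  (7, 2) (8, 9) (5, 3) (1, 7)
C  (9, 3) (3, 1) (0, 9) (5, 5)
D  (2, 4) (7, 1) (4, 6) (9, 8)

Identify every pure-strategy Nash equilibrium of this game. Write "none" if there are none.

For each player, find the best response to each opponent profile; mutual best responses are the pure NE.
Row against W: payoffs 1, 7, 9, 2 → best response C.
Row against X: payoffs 1, 8, 3, 7 → best response B.
Row against Y: payoffs 9, 5, 0, 4 → best response A.
Row against Z: payoffs 4, 1, 5, 9 → best response D.
Column against A: payoffs 9, 2, 8, 4 → best response W.
Column against B: payoffs 2, 9, 3, 7 → best response X.
Column against C: payoffs 3, 1, 9, 5 → best response Y.
Column against D: payoffs 4, 1, 6, 8 → best response Z.
Mutual best responses: (B, X); (D, Z).

The pure Nash equilibria are (B, X), (D, Z).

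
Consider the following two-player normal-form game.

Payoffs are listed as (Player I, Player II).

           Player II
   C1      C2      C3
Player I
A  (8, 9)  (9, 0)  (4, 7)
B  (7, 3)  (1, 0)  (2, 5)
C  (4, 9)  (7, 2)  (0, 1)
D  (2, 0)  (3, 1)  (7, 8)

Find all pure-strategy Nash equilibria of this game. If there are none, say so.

Mark each player's best response to every combination of opponents' strategies; a profile where every player is best-responding is a pure Nash equilibrium.
Player I against C1: payoffs 8, 7, 4, 2 → best response A.
Player I against C2: payoffs 9, 1, 7, 3 → best response A.
Player I against C3: payoffs 4, 2, 0, 7 → best response D.
Player II against A: payoffs 9, 0, 7 → best response C1.
Player II against B: payoffs 3, 0, 5 → best response C3.
Player II against C: payoffs 9, 2, 1 → best response C1.
Player II against D: payoffs 0, 1, 8 → best response C3.
Mutual best responses: (A, C1); (D, C3).

Pure-strategy Nash equilibria: (A, C1), (D, C3)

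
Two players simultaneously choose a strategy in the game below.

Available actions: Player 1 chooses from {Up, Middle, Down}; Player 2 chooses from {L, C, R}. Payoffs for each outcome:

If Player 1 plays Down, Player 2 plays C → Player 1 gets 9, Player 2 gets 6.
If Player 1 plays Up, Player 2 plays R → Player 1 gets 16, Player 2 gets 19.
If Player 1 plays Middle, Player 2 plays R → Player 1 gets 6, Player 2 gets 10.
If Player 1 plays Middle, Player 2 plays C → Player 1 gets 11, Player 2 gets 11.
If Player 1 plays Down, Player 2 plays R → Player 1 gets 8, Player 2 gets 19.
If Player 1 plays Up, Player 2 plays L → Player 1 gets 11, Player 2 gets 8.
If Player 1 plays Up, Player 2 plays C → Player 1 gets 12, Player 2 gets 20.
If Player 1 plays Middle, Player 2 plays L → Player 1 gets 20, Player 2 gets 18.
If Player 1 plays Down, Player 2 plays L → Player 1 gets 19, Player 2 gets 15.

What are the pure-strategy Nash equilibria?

(Up, L): Player 1 can switch to Middle (11 → 20). Not NE.
(Up, C): Player 1 gets 12, best alternative 11; Player 2 gets 20, best alternative 19. No profitable deviation — NE.
(Up, R): Player 2 can switch to C (19 → 20). Not NE.
(Middle, L): Player 1 gets 20, best alternative 19; Player 2 gets 18, best alternative 11. No profitable deviation — NE.
(Middle, C): Player 1 can switch to Up (11 → 12). Not NE.
(Middle, R): Player 1 can switch to Up (6 → 16). Not NE.
(Down, L): Player 1 can switch to Middle (19 → 20). Not NE.
(Down, C): Player 1 can switch to Up (9 → 12). Not NE.
(Down, R): Player 1 can switch to Up (8 → 16). Not NE.

The pure Nash equilibria are (Up, C) and (Middle, L).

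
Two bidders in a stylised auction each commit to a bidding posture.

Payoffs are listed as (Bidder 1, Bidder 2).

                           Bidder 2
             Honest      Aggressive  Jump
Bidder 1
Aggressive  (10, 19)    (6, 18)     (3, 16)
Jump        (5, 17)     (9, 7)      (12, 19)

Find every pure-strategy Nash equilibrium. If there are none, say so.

Pure-strategy Nash equilibria: (Aggressive, Honest) and (Jump, Jump)

Check each profile: it is a Nash equilibrium iff no player can strictly gain by switching unilaterally.
(Aggressive, Honest): Bidder 1 gets 10, best alternative 5; Bidder 2 gets 19, best alternative 18. No profitable deviation — NE.
(Aggressive, Aggressive): Bidder 1 can switch to Jump (6 → 9). Not NE.
(Aggressive, Jump): Bidder 1 can switch to Jump (3 → 12). Not NE.
(Jump, Honest): Bidder 1 can switch to Aggressive (5 → 10). Not NE.
(Jump, Aggressive): Bidder 2 can switch to Honest (7 → 17). Not NE.
(Jump, Jump): Bidder 1 gets 12, best alternative 3; Bidder 2 gets 19, best alternative 17. No profitable deviation — NE.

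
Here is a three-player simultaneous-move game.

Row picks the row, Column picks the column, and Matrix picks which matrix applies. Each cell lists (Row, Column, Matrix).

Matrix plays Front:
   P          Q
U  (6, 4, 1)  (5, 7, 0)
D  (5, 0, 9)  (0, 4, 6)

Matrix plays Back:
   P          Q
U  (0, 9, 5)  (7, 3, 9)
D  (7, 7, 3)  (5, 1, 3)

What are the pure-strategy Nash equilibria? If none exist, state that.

none

(U, P, Front): Column can switch to Q (4 → 7). Not NE.
(U, P, Back): Row can switch to D (0 → 7). Not NE.
(U, Q, Front): Matrix can switch to Back (0 → 9). Not NE.
(U, Q, Back): Column can switch to P (3 → 9). Not NE.
(D, P, Front): Row can switch to U (5 → 6). Not NE.
(D, P, Back): Matrix can switch to Front (3 → 9). Not NE.
(D, Q, Front): Row can switch to U (0 → 5). Not NE.
(D, Q, Back): Row can switch to U (5 → 7). Not NE.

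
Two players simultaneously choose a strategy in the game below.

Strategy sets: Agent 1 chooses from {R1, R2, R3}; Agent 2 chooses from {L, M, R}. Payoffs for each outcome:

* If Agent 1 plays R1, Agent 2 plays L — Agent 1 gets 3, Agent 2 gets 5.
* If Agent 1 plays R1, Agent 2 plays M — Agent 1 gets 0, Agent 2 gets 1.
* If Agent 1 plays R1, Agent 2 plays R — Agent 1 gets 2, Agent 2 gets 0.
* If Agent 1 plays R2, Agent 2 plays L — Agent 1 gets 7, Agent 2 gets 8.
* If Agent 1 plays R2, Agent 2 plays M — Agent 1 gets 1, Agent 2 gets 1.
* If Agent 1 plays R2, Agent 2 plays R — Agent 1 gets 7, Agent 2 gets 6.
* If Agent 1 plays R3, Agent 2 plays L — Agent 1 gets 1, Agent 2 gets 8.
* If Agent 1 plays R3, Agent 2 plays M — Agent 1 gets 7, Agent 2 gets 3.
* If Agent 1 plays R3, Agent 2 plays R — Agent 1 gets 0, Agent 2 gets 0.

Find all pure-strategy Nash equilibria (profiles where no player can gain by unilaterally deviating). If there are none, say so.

Pure NE: (R2, L)

Agent 1 against L: payoffs 3, 7, 1 → best response R2.
Agent 1 against M: payoffs 0, 1, 7 → best response R3.
Agent 1 against R: payoffs 2, 7, 0 → best response R2.
Agent 2 against R1: payoffs 5, 1, 0 → best response L.
Agent 2 against R2: payoffs 8, 1, 6 → best response L.
Agent 2 against R3: payoffs 8, 3, 0 → best response L.
Mutual best responses: (R2, L).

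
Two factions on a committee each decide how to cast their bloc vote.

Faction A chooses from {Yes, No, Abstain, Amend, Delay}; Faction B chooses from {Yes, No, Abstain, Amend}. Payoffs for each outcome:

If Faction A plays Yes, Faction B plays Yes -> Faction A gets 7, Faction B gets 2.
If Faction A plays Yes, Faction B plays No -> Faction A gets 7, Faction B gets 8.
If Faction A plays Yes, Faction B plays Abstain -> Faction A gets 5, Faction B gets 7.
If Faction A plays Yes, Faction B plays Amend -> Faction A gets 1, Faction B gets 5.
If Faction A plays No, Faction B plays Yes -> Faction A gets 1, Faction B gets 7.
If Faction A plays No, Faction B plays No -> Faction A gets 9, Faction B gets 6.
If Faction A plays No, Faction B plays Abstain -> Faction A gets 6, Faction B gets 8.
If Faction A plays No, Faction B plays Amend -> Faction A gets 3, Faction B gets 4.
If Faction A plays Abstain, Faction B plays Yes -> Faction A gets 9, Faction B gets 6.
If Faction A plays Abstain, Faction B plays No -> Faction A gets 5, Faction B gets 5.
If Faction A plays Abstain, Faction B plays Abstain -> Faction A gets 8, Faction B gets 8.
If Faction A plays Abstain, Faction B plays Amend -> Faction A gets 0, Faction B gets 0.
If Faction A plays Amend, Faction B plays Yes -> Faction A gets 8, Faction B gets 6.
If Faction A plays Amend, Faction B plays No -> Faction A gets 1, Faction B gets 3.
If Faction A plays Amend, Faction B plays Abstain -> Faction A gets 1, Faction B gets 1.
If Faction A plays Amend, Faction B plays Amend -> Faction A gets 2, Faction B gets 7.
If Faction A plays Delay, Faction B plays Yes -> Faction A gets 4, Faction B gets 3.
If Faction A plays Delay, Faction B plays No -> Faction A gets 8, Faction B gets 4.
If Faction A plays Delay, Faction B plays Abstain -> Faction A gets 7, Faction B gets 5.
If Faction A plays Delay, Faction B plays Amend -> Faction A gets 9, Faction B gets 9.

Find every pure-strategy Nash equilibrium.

(Yes, Yes): Faction A can switch to Abstain (7 → 9). Not NE.
(Yes, No): Faction A can switch to No (7 → 9). Not NE.
(Yes, Abstain): Faction A can switch to No (5 → 6). Not NE.
(Yes, Amend): Faction A can switch to No (1 → 3). Not NE.
(No, Yes): Faction A can switch to Yes (1 → 7). Not NE.
(No, No): Faction B can switch to Yes (6 → 7). Not NE.
(Abstain, Abstain): Faction A gets 8, best alternative 7; Faction B gets 8, best alternative 6. No profitable deviation — NE.
(Delay, Amend): Faction A gets 9, best alternative 3; Faction B gets 9, best alternative 5. No profitable deviation — NE.
(The remaining 12 profiles each have a profitable deviation by the same check.)

The pure Nash equilibria are (Abstain, Abstain), (Delay, Amend).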